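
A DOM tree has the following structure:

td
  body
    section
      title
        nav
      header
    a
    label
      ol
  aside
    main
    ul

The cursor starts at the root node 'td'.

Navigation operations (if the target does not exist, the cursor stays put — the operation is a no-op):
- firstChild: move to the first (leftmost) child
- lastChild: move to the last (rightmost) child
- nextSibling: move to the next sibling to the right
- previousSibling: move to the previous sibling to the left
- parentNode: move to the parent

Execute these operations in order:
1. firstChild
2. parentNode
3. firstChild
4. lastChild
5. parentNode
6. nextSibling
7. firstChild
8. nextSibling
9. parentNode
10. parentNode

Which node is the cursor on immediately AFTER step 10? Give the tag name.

After 1 (firstChild): body
After 2 (parentNode): td
After 3 (firstChild): body
After 4 (lastChild): label
After 5 (parentNode): body
After 6 (nextSibling): aside
After 7 (firstChild): main
After 8 (nextSibling): ul
After 9 (parentNode): aside
After 10 (parentNode): td

Answer: td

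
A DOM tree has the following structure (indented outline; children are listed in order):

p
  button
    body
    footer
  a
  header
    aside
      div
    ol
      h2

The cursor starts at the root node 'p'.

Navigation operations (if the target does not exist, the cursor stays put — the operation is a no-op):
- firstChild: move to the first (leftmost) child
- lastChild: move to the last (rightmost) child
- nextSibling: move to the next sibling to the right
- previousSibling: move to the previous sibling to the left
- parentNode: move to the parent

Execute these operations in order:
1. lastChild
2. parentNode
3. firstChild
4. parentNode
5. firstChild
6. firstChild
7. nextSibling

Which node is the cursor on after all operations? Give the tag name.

Answer: footer

Derivation:
After 1 (lastChild): header
After 2 (parentNode): p
After 3 (firstChild): button
After 4 (parentNode): p
After 5 (firstChild): button
After 6 (firstChild): body
After 7 (nextSibling): footer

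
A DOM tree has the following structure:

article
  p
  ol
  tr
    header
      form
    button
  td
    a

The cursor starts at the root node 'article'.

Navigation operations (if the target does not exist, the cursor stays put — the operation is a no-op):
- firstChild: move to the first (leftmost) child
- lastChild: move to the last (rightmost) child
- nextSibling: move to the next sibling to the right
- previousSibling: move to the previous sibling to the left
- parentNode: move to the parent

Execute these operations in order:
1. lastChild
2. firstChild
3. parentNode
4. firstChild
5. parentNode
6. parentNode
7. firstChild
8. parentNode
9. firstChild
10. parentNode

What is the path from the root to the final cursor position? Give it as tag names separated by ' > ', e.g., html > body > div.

After 1 (lastChild): td
After 2 (firstChild): a
After 3 (parentNode): td
After 4 (firstChild): a
After 5 (parentNode): td
After 6 (parentNode): article
After 7 (firstChild): p
After 8 (parentNode): article
After 9 (firstChild): p
After 10 (parentNode): article

Answer: article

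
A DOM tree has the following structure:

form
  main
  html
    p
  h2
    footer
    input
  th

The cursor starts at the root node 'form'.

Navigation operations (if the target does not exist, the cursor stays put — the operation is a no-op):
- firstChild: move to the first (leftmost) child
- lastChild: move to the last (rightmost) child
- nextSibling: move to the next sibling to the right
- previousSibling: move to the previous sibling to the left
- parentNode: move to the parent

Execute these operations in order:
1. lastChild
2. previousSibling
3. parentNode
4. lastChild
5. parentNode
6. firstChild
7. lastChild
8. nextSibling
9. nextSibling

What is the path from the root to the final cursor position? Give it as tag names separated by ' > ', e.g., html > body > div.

Answer: form > h2

Derivation:
After 1 (lastChild): th
After 2 (previousSibling): h2
After 3 (parentNode): form
After 4 (lastChild): th
After 5 (parentNode): form
After 6 (firstChild): main
After 7 (lastChild): main (no-op, stayed)
After 8 (nextSibling): html
After 9 (nextSibling): h2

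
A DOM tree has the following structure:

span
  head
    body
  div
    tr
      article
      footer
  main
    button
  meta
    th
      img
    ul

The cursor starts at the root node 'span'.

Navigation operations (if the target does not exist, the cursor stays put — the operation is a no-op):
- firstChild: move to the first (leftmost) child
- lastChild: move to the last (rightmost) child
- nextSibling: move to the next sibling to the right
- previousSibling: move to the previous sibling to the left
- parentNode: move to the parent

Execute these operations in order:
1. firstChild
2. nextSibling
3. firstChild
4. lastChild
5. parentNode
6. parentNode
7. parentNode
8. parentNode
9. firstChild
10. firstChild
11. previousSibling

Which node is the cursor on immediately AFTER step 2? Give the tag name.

Answer: div

Derivation:
After 1 (firstChild): head
After 2 (nextSibling): div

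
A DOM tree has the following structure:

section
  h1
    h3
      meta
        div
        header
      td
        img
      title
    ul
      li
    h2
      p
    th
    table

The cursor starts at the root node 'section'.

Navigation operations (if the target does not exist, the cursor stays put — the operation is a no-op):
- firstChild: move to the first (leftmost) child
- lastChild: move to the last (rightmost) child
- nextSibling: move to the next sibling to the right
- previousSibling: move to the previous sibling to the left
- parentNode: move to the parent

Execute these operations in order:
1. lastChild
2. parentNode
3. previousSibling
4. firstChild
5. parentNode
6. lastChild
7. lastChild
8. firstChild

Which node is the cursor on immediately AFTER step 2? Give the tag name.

Answer: section

Derivation:
After 1 (lastChild): h1
After 2 (parentNode): section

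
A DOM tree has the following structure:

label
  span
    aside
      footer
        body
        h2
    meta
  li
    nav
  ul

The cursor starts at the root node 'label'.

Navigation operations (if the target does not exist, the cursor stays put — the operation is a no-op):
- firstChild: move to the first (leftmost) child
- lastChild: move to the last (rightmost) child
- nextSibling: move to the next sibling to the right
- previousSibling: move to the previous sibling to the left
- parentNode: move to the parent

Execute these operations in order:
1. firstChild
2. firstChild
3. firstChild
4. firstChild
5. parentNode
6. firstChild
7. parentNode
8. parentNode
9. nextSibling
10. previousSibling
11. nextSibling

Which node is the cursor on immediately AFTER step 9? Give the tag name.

After 1 (firstChild): span
After 2 (firstChild): aside
After 3 (firstChild): footer
After 4 (firstChild): body
After 5 (parentNode): footer
After 6 (firstChild): body
After 7 (parentNode): footer
After 8 (parentNode): aside
After 9 (nextSibling): meta

Answer: meta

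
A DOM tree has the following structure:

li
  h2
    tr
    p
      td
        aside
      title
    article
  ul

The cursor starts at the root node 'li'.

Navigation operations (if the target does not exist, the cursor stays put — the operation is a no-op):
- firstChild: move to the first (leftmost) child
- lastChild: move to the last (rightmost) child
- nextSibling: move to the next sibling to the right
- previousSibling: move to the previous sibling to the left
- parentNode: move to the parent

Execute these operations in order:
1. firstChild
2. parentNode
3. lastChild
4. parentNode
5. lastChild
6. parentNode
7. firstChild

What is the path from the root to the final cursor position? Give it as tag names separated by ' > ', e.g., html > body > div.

After 1 (firstChild): h2
After 2 (parentNode): li
After 3 (lastChild): ul
After 4 (parentNode): li
After 5 (lastChild): ul
After 6 (parentNode): li
After 7 (firstChild): h2

Answer: li > h2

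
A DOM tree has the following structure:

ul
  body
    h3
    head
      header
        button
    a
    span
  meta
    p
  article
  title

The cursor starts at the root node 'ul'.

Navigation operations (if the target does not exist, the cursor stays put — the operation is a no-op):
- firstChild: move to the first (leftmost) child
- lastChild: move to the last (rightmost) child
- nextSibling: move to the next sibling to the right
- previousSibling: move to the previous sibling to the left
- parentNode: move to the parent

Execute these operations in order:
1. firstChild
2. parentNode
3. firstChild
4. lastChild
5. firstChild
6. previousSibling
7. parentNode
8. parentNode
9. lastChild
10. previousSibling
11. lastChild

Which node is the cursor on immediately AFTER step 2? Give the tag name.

Answer: ul

Derivation:
After 1 (firstChild): body
After 2 (parentNode): ul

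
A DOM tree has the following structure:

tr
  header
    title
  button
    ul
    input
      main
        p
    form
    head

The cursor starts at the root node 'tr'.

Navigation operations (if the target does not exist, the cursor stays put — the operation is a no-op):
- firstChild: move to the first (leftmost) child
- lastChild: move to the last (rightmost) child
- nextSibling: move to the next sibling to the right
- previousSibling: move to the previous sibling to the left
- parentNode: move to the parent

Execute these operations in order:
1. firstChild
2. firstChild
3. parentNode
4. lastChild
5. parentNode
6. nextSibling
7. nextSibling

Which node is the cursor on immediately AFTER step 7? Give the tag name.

After 1 (firstChild): header
After 2 (firstChild): title
After 3 (parentNode): header
After 4 (lastChild): title
After 5 (parentNode): header
After 6 (nextSibling): button
After 7 (nextSibling): button (no-op, stayed)

Answer: button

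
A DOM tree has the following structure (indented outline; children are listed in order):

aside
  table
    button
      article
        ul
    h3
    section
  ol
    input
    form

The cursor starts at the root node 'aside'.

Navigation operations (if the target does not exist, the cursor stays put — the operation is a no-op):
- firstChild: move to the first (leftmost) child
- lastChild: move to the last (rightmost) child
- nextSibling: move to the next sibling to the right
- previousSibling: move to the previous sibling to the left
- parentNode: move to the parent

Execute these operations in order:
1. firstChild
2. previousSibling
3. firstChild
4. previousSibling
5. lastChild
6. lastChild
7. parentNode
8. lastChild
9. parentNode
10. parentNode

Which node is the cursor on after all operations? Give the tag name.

Answer: button

Derivation:
After 1 (firstChild): table
After 2 (previousSibling): table (no-op, stayed)
After 3 (firstChild): button
After 4 (previousSibling): button (no-op, stayed)
After 5 (lastChild): article
After 6 (lastChild): ul
After 7 (parentNode): article
After 8 (lastChild): ul
After 9 (parentNode): article
After 10 (parentNode): button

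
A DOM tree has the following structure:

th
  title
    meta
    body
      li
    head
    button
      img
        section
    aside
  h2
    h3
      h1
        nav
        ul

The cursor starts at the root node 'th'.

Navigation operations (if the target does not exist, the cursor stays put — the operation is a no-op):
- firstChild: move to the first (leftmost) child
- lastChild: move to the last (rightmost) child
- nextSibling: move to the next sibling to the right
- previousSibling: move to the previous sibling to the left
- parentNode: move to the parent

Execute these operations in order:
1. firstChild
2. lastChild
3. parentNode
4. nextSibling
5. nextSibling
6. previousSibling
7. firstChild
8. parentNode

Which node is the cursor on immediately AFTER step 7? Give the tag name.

Answer: meta

Derivation:
After 1 (firstChild): title
After 2 (lastChild): aside
After 3 (parentNode): title
After 4 (nextSibling): h2
After 5 (nextSibling): h2 (no-op, stayed)
After 6 (previousSibling): title
After 7 (firstChild): meta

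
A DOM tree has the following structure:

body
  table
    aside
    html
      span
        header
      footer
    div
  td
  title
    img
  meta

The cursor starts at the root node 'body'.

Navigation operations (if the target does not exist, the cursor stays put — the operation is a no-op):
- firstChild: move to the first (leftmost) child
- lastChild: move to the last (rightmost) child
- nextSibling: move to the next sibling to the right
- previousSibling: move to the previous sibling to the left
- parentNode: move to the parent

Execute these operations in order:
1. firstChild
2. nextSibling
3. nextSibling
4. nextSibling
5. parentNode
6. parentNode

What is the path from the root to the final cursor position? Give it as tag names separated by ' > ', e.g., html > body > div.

Answer: body

Derivation:
After 1 (firstChild): table
After 2 (nextSibling): td
After 3 (nextSibling): title
After 4 (nextSibling): meta
After 5 (parentNode): body
After 6 (parentNode): body (no-op, stayed)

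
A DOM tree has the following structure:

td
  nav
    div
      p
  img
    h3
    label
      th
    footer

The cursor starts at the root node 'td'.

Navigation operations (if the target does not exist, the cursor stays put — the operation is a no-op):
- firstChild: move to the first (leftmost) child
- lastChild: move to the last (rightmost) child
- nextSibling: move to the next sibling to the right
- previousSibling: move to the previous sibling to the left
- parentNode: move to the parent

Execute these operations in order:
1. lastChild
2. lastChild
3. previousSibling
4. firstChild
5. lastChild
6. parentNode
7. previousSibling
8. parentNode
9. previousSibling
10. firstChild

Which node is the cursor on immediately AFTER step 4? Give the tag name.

Answer: th

Derivation:
After 1 (lastChild): img
After 2 (lastChild): footer
After 3 (previousSibling): label
After 4 (firstChild): th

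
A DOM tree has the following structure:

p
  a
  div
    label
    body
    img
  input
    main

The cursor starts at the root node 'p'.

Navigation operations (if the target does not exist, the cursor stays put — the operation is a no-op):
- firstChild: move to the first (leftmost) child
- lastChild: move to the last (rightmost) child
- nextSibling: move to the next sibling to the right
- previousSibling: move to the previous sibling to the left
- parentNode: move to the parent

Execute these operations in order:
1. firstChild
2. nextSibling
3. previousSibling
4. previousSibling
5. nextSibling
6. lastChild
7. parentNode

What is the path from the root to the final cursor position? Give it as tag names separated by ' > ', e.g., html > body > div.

Answer: p > div

Derivation:
After 1 (firstChild): a
After 2 (nextSibling): div
After 3 (previousSibling): a
After 4 (previousSibling): a (no-op, stayed)
After 5 (nextSibling): div
After 6 (lastChild): img
After 7 (parentNode): div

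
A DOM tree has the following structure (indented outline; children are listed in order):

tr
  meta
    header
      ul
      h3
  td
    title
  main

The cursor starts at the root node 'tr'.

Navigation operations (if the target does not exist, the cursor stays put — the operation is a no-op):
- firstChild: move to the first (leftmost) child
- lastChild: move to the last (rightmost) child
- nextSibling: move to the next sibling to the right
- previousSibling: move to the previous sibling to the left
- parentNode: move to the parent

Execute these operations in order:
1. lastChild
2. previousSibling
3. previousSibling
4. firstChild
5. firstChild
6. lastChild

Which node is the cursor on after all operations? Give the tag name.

Answer: ul

Derivation:
After 1 (lastChild): main
After 2 (previousSibling): td
After 3 (previousSibling): meta
After 4 (firstChild): header
After 5 (firstChild): ul
After 6 (lastChild): ul (no-op, stayed)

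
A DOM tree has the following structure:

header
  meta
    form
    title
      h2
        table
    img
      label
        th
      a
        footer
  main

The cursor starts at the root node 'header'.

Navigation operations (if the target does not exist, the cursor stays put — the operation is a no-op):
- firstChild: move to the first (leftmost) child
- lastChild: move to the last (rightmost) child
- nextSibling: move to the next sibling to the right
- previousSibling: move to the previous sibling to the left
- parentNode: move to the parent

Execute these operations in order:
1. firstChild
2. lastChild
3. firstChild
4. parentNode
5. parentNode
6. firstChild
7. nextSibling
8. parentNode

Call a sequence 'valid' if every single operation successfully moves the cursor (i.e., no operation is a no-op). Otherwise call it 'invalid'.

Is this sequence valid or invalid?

Answer: valid

Derivation:
After 1 (firstChild): meta
After 2 (lastChild): img
After 3 (firstChild): label
After 4 (parentNode): img
After 5 (parentNode): meta
After 6 (firstChild): form
After 7 (nextSibling): title
After 8 (parentNode): meta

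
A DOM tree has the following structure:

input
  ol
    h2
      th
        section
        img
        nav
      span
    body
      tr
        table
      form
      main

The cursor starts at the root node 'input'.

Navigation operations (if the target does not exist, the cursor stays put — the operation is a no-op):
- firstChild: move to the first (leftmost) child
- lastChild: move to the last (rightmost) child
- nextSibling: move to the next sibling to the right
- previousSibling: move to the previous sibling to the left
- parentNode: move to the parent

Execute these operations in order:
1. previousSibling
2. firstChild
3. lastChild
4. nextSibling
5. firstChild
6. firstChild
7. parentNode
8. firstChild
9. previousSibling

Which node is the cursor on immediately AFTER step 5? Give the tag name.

Answer: tr

Derivation:
After 1 (previousSibling): input (no-op, stayed)
After 2 (firstChild): ol
After 3 (lastChild): body
After 4 (nextSibling): body (no-op, stayed)
After 5 (firstChild): tr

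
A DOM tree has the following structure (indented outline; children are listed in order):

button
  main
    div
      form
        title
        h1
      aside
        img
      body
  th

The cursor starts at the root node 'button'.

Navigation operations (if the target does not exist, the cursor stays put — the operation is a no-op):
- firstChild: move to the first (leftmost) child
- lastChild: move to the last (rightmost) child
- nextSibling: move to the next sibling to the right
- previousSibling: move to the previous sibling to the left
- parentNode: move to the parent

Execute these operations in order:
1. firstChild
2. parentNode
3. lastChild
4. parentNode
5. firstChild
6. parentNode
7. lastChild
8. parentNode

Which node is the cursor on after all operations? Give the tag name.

After 1 (firstChild): main
After 2 (parentNode): button
After 3 (lastChild): th
After 4 (parentNode): button
After 5 (firstChild): main
After 6 (parentNode): button
After 7 (lastChild): th
After 8 (parentNode): button

Answer: button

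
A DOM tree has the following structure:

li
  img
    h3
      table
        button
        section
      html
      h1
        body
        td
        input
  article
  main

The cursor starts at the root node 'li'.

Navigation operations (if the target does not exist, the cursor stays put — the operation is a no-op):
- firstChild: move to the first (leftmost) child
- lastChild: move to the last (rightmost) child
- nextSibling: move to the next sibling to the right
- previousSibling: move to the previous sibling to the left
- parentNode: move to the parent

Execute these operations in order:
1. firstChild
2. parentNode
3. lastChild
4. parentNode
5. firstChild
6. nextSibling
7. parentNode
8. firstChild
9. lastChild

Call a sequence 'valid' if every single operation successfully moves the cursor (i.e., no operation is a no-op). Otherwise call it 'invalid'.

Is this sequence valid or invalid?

After 1 (firstChild): img
After 2 (parentNode): li
After 3 (lastChild): main
After 4 (parentNode): li
After 5 (firstChild): img
After 6 (nextSibling): article
After 7 (parentNode): li
After 8 (firstChild): img
After 9 (lastChild): h3

Answer: valid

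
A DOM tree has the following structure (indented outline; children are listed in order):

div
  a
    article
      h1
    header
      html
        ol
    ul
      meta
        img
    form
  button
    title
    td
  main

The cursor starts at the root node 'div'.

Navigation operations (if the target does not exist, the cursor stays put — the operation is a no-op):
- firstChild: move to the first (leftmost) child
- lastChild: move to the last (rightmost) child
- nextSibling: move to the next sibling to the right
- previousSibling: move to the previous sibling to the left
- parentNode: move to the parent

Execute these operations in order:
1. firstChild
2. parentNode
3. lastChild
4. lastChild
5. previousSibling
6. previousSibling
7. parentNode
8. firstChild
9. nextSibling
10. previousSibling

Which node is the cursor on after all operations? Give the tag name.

After 1 (firstChild): a
After 2 (parentNode): div
After 3 (lastChild): main
After 4 (lastChild): main (no-op, stayed)
After 5 (previousSibling): button
After 6 (previousSibling): a
After 7 (parentNode): div
After 8 (firstChild): a
After 9 (nextSibling): button
After 10 (previousSibling): a

Answer: a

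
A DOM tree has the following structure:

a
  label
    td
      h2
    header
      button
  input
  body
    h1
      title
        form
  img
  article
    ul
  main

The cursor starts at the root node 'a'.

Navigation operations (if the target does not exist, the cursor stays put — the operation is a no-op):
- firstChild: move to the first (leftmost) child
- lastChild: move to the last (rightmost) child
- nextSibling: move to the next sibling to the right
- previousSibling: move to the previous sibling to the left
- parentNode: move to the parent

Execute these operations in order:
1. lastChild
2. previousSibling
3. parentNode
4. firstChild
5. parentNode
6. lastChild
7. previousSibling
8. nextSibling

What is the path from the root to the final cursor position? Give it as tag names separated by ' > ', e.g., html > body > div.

After 1 (lastChild): main
After 2 (previousSibling): article
After 3 (parentNode): a
After 4 (firstChild): label
After 5 (parentNode): a
After 6 (lastChild): main
After 7 (previousSibling): article
After 8 (nextSibling): main

Answer: a > main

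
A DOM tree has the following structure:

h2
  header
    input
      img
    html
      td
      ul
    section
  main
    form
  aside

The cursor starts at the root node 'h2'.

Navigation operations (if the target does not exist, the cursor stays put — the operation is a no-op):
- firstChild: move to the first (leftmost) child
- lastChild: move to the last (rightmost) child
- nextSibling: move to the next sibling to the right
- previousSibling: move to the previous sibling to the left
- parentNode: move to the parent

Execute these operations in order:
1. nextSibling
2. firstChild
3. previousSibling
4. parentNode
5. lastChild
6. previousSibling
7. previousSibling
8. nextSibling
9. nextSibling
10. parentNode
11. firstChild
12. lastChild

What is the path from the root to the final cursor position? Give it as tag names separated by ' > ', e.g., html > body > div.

Answer: h2 > header > section

Derivation:
After 1 (nextSibling): h2 (no-op, stayed)
After 2 (firstChild): header
After 3 (previousSibling): header (no-op, stayed)
After 4 (parentNode): h2
After 5 (lastChild): aside
After 6 (previousSibling): main
After 7 (previousSibling): header
After 8 (nextSibling): main
After 9 (nextSibling): aside
After 10 (parentNode): h2
After 11 (firstChild): header
After 12 (lastChild): section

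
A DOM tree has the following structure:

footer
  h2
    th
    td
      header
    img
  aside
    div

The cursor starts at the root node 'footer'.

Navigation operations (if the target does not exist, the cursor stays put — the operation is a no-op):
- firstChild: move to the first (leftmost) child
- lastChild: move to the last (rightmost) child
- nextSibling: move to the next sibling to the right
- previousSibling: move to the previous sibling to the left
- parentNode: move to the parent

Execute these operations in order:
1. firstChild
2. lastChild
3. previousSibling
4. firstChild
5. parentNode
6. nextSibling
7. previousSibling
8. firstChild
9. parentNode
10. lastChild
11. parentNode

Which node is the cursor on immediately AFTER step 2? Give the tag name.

After 1 (firstChild): h2
After 2 (lastChild): img

Answer: img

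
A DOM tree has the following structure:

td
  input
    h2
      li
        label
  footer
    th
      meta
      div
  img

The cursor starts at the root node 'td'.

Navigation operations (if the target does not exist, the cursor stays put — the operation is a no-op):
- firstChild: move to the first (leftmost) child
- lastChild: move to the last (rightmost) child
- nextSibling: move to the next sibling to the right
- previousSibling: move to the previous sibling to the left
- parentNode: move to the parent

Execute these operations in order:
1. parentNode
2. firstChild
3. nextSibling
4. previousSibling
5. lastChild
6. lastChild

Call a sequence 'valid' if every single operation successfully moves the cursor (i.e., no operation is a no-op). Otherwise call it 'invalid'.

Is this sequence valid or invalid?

Answer: invalid

Derivation:
After 1 (parentNode): td (no-op, stayed)
After 2 (firstChild): input
After 3 (nextSibling): footer
After 4 (previousSibling): input
After 5 (lastChild): h2
After 6 (lastChild): li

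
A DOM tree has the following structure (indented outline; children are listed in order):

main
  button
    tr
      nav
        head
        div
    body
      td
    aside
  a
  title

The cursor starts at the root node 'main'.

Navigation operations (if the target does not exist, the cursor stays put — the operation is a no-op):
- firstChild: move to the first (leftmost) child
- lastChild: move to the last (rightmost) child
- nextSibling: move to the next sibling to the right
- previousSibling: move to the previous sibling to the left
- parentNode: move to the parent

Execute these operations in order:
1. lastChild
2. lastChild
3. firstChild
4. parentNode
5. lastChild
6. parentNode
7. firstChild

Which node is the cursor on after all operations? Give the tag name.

Answer: button

Derivation:
After 1 (lastChild): title
After 2 (lastChild): title (no-op, stayed)
After 3 (firstChild): title (no-op, stayed)
After 4 (parentNode): main
After 5 (lastChild): title
After 6 (parentNode): main
After 7 (firstChild): button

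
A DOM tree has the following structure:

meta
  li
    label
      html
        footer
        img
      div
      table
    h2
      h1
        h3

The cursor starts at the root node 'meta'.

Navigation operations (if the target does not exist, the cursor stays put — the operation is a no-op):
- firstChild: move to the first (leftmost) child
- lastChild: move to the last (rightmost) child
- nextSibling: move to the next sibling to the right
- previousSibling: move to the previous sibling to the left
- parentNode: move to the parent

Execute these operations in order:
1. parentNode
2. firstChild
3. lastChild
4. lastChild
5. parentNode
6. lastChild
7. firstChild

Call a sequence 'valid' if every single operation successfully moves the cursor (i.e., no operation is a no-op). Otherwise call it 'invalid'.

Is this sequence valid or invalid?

Answer: invalid

Derivation:
After 1 (parentNode): meta (no-op, stayed)
After 2 (firstChild): li
After 3 (lastChild): h2
After 4 (lastChild): h1
After 5 (parentNode): h2
After 6 (lastChild): h1
After 7 (firstChild): h3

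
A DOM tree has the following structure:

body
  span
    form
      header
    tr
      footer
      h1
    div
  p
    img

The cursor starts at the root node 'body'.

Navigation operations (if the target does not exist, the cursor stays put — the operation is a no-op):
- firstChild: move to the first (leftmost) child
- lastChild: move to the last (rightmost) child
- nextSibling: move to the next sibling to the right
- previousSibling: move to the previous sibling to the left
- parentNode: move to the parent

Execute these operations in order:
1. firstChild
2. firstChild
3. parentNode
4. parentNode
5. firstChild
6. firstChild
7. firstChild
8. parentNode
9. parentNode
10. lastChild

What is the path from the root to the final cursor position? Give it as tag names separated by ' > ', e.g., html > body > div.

Answer: body > span > div

Derivation:
After 1 (firstChild): span
After 2 (firstChild): form
After 3 (parentNode): span
After 4 (parentNode): body
After 5 (firstChild): span
After 6 (firstChild): form
After 7 (firstChild): header
After 8 (parentNode): form
After 9 (parentNode): span
After 10 (lastChild): div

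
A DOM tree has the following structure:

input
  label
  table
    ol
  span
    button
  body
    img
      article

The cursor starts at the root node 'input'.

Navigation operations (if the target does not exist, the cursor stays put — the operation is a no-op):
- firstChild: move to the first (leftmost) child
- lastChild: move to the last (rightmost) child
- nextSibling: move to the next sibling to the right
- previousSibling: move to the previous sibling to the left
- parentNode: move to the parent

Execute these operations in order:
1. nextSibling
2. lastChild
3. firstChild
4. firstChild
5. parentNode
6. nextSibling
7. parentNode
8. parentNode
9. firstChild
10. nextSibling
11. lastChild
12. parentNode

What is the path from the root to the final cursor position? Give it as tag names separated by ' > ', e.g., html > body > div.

After 1 (nextSibling): input (no-op, stayed)
After 2 (lastChild): body
After 3 (firstChild): img
After 4 (firstChild): article
After 5 (parentNode): img
After 6 (nextSibling): img (no-op, stayed)
After 7 (parentNode): body
After 8 (parentNode): input
After 9 (firstChild): label
After 10 (nextSibling): table
After 11 (lastChild): ol
After 12 (parentNode): table

Answer: input > table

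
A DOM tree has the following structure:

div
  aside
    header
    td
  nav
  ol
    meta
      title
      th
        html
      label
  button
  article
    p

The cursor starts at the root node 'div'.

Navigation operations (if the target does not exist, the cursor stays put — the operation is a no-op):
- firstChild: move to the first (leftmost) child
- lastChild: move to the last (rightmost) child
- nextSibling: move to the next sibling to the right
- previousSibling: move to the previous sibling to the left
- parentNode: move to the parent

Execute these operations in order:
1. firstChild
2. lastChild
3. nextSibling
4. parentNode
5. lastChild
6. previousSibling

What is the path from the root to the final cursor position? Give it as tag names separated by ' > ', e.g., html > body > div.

Answer: div > aside > header

Derivation:
After 1 (firstChild): aside
After 2 (lastChild): td
After 3 (nextSibling): td (no-op, stayed)
After 4 (parentNode): aside
After 5 (lastChild): td
After 6 (previousSibling): header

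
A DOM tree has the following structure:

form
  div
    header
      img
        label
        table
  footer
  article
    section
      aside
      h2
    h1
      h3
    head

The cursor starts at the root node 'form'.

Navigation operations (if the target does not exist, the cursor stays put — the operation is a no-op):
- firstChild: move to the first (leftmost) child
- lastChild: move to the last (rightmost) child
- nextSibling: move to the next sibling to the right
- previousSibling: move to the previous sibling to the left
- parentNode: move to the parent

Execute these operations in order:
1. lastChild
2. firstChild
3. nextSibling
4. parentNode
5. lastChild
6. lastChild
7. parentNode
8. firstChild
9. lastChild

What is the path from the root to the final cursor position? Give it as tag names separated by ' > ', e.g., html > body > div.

Answer: form > article > section > h2

Derivation:
After 1 (lastChild): article
After 2 (firstChild): section
After 3 (nextSibling): h1
After 4 (parentNode): article
After 5 (lastChild): head
After 6 (lastChild): head (no-op, stayed)
After 7 (parentNode): article
After 8 (firstChild): section
After 9 (lastChild): h2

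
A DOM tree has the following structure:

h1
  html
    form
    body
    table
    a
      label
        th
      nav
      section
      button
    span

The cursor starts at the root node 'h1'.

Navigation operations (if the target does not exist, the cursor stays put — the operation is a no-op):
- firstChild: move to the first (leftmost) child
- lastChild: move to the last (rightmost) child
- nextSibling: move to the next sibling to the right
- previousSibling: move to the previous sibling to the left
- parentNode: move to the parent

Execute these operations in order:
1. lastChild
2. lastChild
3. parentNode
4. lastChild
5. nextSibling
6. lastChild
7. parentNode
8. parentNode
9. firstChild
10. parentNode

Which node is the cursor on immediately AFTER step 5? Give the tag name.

After 1 (lastChild): html
After 2 (lastChild): span
After 3 (parentNode): html
After 4 (lastChild): span
After 5 (nextSibling): span (no-op, stayed)

Answer: span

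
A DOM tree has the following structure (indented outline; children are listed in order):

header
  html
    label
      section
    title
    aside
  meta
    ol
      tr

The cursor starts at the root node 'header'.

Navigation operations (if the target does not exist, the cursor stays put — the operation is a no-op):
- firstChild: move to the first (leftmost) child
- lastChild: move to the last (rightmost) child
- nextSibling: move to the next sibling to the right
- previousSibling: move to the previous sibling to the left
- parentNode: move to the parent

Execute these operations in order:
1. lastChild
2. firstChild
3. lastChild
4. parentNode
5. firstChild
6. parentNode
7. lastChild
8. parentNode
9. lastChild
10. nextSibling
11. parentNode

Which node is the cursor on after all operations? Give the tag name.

After 1 (lastChild): meta
After 2 (firstChild): ol
After 3 (lastChild): tr
After 4 (parentNode): ol
After 5 (firstChild): tr
After 6 (parentNode): ol
After 7 (lastChild): tr
After 8 (parentNode): ol
After 9 (lastChild): tr
After 10 (nextSibling): tr (no-op, stayed)
After 11 (parentNode): ol

Answer: ol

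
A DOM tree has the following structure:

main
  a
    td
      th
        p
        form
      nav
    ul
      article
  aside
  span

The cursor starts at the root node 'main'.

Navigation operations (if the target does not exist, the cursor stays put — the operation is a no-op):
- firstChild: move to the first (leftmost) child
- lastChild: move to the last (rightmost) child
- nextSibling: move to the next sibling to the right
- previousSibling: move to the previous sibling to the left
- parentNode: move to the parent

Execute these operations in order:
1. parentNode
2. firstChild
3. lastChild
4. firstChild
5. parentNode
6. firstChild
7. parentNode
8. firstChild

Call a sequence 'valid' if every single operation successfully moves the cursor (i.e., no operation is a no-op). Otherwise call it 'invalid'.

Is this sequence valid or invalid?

Answer: invalid

Derivation:
After 1 (parentNode): main (no-op, stayed)
After 2 (firstChild): a
After 3 (lastChild): ul
After 4 (firstChild): article
After 5 (parentNode): ul
After 6 (firstChild): article
After 7 (parentNode): ul
After 8 (firstChild): article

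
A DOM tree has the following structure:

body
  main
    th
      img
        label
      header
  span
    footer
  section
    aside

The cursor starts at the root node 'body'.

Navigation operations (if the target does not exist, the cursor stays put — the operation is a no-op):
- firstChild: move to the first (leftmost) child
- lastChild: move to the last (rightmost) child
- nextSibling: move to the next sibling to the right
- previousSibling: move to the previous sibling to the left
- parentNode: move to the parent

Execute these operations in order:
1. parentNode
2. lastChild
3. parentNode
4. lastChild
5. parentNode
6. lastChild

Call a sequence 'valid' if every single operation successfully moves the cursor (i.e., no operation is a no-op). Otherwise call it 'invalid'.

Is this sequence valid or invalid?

Answer: invalid

Derivation:
After 1 (parentNode): body (no-op, stayed)
After 2 (lastChild): section
After 3 (parentNode): body
After 4 (lastChild): section
After 5 (parentNode): body
After 6 (lastChild): section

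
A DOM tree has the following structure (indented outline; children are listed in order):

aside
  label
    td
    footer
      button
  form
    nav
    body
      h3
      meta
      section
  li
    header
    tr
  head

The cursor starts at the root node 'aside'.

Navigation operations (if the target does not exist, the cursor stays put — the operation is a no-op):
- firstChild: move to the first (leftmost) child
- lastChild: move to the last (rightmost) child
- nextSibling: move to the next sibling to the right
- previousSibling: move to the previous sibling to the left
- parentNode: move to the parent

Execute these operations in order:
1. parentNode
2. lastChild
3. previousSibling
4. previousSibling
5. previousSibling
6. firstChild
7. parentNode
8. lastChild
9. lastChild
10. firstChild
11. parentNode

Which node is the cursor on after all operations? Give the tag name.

After 1 (parentNode): aside (no-op, stayed)
After 2 (lastChild): head
After 3 (previousSibling): li
After 4 (previousSibling): form
After 5 (previousSibling): label
After 6 (firstChild): td
After 7 (parentNode): label
After 8 (lastChild): footer
After 9 (lastChild): button
After 10 (firstChild): button (no-op, stayed)
After 11 (parentNode): footer

Answer: footer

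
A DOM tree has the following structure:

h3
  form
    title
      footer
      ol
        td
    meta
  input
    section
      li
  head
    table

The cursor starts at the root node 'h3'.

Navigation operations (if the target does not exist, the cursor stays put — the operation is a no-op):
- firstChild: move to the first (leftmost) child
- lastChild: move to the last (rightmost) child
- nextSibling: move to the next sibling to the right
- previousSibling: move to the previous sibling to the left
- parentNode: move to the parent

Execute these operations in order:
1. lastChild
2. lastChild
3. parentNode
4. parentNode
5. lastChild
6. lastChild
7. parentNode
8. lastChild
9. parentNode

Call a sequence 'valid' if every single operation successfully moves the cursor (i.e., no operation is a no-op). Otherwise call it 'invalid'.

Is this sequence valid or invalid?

After 1 (lastChild): head
After 2 (lastChild): table
After 3 (parentNode): head
After 4 (parentNode): h3
After 5 (lastChild): head
After 6 (lastChild): table
After 7 (parentNode): head
After 8 (lastChild): table
After 9 (parentNode): head

Answer: valid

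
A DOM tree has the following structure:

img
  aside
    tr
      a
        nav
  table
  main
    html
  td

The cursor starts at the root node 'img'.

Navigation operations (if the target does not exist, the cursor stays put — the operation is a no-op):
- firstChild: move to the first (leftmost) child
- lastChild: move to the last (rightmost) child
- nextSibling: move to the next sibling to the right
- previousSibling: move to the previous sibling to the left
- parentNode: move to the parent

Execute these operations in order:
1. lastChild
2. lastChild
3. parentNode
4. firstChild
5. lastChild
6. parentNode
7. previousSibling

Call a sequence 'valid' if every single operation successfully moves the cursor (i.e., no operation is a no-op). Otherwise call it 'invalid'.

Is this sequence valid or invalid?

Answer: invalid

Derivation:
After 1 (lastChild): td
After 2 (lastChild): td (no-op, stayed)
After 3 (parentNode): img
After 4 (firstChild): aside
After 5 (lastChild): tr
After 6 (parentNode): aside
After 7 (previousSibling): aside (no-op, stayed)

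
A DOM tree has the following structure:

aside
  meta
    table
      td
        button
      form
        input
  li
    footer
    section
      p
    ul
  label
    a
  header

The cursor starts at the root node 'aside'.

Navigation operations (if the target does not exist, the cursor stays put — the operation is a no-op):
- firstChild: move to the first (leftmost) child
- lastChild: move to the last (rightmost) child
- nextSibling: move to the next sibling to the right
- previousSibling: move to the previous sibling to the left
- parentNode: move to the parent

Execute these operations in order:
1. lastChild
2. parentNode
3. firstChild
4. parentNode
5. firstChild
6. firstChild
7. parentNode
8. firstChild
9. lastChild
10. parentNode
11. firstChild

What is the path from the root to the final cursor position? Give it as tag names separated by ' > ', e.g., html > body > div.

Answer: aside > meta > table > td

Derivation:
After 1 (lastChild): header
After 2 (parentNode): aside
After 3 (firstChild): meta
After 4 (parentNode): aside
After 5 (firstChild): meta
After 6 (firstChild): table
After 7 (parentNode): meta
After 8 (firstChild): table
After 9 (lastChild): form
After 10 (parentNode): table
After 11 (firstChild): td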